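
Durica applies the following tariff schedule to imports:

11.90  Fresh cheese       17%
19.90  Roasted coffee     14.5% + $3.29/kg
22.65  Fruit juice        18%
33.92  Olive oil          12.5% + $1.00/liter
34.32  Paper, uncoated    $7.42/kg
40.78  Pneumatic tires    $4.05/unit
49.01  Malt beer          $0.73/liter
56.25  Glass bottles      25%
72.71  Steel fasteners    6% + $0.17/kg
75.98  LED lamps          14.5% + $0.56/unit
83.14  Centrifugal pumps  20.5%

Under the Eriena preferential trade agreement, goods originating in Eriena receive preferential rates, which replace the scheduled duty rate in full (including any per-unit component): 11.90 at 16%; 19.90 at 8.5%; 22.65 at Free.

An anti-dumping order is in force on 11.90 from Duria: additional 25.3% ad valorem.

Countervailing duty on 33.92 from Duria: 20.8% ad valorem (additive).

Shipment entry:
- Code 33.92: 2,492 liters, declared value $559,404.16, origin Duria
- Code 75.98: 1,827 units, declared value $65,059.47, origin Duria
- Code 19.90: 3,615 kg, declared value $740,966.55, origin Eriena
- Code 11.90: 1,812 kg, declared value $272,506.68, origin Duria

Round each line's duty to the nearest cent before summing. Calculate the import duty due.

$377,482.82

Line 1 (33.92, Duria, 2,492 liters, $559,404.16):
Base rate for 33.92 is 12.5% + $1.00/liter.
Additional duty on 33.92 from Duria: +20.8%. Applied ad valorem rate: 12.5% + 20.8% = 33.3%.
Duty = $559,404.16 × 33.3% + 2,492 × $1.00 = $188,773.59.
Line 2 (75.98, Duria, 1,827 units, $65,059.47):
Base rate for 75.98 is 14.5% + $0.56/unit.
Duty = $65,059.47 × 14.5% + 1,827 × $0.56 = $10,456.74.
Line 3 (19.90, Eriena, 3,615 kg, $740,966.55):
Base rate for 19.90 is 14.5% + $3.29/kg.
Origin Eriena qualifies under the Durica–Eriena agreement and 19.90 is covered: preferential rate 8.5% applies instead.
Duty = $740,966.55 × 8.5% = $62,982.16.
Line 4 (11.90, Duria, 1,812 kg, $272,506.68):
Base rate for 11.90 is 17%.
11.90 has an FTA preferential rate, but origin Duria is not Eriena; base rate stands.
Additional duty on 11.90 from Duria: +25.3%. Applied ad valorem rate: 17% + 25.3% = 42.3%.
Duty = $272,506.68 × 42.3% = $115,270.33.
Total = $188,773.59 + $10,456.74 + $62,982.16 + $115,270.33 = $377,482.82.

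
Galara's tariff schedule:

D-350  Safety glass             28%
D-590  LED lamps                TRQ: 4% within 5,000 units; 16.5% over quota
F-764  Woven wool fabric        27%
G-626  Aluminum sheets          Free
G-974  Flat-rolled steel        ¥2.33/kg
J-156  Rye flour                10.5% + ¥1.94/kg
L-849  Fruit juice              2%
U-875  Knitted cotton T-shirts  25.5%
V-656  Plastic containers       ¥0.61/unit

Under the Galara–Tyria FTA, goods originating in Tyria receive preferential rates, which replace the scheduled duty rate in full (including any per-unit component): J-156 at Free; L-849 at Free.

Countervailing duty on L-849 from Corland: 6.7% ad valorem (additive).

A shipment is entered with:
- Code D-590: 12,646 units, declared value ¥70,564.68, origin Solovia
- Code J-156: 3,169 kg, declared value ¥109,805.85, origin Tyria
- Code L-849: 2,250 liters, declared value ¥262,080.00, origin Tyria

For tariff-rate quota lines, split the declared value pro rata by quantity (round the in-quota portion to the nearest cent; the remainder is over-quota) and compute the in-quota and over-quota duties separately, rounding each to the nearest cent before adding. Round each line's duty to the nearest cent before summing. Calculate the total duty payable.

¥8,155.67

Line 1 (D-590, Solovia, 12,646 units, ¥70,564.68):
Code D-590 is under a tariff-rate quota (threshold 5,000 units). In-quota: 5,000 units at 4%; over-quota: 7,646 units at 16.5%.
Pro-rata value split: in-quota = ¥70,564.68 × 5,000/12,646 = ¥27,900.00; over-quota = ¥70,564.68 − ¥27,900.00 = ¥42,664.68.
In-quota duty = ¥27,900.00 × 4% = ¥1,116.00. Over-quota duty = ¥42,664.68 × 16.5% = ¥7,039.67.
Line duty = ¥1,116.00 + ¥7,039.67 = ¥8,155.67.
Line 2 (J-156, Tyria, 3,169 kg, ¥109,805.85):
Base rate for J-156 is 10.5% + ¥1.94/kg.
Origin Tyria qualifies under the Galara–Tyria agreement and J-156 is covered: preferential rate Free applies instead.
Duty = ¥109,805.85 × 0% = ¥0.00.
Line 3 (L-849, Tyria, 2,250 liters, ¥262,080.00):
Base rate for L-849 is 2%.
Origin Tyria qualifies under the Galara–Tyria agreement and L-849 is covered: preferential rate Free applies instead.
The additional-duty order on L-849 targets Corland, not Tyria; it does not apply.
Duty = ¥262,080.00 × 0% = ¥0.00.
Total = ¥8,155.67 + ¥0.00 + ¥0.00 = ¥8,155.67.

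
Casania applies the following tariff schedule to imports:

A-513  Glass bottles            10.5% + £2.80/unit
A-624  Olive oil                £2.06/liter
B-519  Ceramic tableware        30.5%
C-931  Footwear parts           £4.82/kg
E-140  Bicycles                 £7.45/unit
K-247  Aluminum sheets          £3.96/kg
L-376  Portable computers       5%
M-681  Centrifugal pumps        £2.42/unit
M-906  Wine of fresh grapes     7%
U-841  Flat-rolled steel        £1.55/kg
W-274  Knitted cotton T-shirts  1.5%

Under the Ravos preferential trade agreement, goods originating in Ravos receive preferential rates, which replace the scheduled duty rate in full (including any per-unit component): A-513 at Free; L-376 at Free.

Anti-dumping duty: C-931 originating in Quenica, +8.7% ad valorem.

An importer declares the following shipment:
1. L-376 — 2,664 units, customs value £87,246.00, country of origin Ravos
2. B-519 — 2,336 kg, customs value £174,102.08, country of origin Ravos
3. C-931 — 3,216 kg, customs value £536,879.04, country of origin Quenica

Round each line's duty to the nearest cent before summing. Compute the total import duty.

£115,310.73

Line 1 (L-376, Ravos, 2,664 units, £87,246.00):
Base rate for L-376 is 5%.
Origin Ravos qualifies under the Casania–Ravos agreement and L-376 is covered: preferential rate Free applies instead.
Duty = £87,246.00 × 0% = £0.00.
Line 2 (B-519, Ravos, 2,336 kg, £174,102.08):
Base rate for B-519 is 30.5%.
Origin Ravos is the FTA partner but B-519 is not on the preference list; base rate stands.
Duty = £174,102.08 × 30.5% = £53,101.13.
Line 3 (C-931, Quenica, 3,216 kg, £536,879.04):
Base rate for C-931 is £4.82/kg.
Additional duty on C-931 from Quenica: +8.7% ad valorem. Applied ad valorem rate = 8.7%.
Duty = £536,879.04 × 8.7% + 3,216 × £4.82 = £62,209.60.
Total = £0.00 + £53,101.13 + £62,209.60 = £115,310.73.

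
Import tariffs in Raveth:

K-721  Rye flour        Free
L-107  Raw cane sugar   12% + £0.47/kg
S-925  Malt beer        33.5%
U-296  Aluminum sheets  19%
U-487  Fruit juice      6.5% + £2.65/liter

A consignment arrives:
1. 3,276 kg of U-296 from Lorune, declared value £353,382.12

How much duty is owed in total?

Line 1 (U-296, Lorune, 3,276 kg, £353,382.12):
Base rate for U-296 is 19%.
Duty = £353,382.12 × 19% = £67,142.60.

£67,142.60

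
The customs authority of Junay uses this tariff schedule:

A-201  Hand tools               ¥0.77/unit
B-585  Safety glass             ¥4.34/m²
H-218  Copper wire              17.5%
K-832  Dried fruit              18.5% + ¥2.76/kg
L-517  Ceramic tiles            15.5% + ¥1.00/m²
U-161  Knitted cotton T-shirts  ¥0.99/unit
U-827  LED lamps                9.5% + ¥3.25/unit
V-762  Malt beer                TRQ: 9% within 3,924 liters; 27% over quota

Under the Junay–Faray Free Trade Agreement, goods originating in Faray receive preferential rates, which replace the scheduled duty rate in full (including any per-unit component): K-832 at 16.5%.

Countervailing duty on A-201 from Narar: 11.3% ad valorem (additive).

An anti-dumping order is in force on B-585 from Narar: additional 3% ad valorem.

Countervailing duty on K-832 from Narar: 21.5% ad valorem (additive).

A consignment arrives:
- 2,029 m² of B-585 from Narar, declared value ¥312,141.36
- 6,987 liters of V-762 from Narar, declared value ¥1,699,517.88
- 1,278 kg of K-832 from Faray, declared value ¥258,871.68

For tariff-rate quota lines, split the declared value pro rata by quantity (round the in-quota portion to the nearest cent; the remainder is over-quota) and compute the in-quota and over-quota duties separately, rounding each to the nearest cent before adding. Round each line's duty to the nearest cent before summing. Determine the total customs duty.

¥347,948.48

Line 1 (B-585, Narar, 2,029 m², ¥312,141.36):
Base rate for B-585 is ¥4.34/m².
Additional duty on B-585 from Narar: +3% ad valorem. Applied ad valorem rate = 3%.
Duty = ¥312,141.36 × 3% + 2,029 × ¥4.34 = ¥18,170.10.
Line 2 (V-762, Narar, 6,987 liters, ¥1,699,517.88):
Code V-762 is under a tariff-rate quota (threshold 3,924 liters). In-quota: 3,924 liters at 9%; over-quota: 3,063 liters at 27%.
Pro-rata value split: in-quota = ¥1,699,517.88 × 3,924/6,987 = ¥954,473.76; over-quota = ¥1,699,517.88 − ¥954,473.76 = ¥745,044.12.
In-quota duty = ¥954,473.76 × 9% = ¥85,902.64. Over-quota duty = ¥745,044.12 × 27% = ¥201,161.91.
Line duty = ¥85,902.64 + ¥201,161.91 = ¥287,064.55.
Line 3 (K-832, Faray, 1,278 kg, ¥258,871.68):
Base rate for K-832 is 18.5% + ¥2.76/kg.
Origin Faray qualifies under the Junay–Faray agreement and K-832 is covered: preferential rate 16.5% applies instead.
The additional-duty order on K-832 targets Narar, not Faray; it does not apply.
Duty = ¥258,871.68 × 16.5% = ¥42,713.83.
Total = ¥18,170.10 + ¥287,064.55 + ¥42,713.83 = ¥347,948.48.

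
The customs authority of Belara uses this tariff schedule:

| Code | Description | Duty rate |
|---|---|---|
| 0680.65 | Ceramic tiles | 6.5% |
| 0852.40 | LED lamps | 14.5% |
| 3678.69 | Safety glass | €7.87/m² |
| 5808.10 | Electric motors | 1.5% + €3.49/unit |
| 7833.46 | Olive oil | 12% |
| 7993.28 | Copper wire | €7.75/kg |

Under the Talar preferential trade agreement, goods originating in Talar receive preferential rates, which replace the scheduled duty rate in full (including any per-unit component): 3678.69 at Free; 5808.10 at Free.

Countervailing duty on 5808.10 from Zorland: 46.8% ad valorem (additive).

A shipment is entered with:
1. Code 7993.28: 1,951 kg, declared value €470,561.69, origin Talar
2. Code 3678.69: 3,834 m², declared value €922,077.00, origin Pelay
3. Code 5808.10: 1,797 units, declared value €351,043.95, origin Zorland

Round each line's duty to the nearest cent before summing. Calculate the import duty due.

Line 1 (7993.28, Talar, 1,951 kg, €470,561.69):
Base rate for 7993.28 is €7.75/kg.
Origin Talar is the FTA partner but 7993.28 is not on the preference list; base rate stands.
Duty = 1,951 × €7.75 = €15,120.25.
Line 2 (3678.69, Pelay, 3,834 m², €922,077.00):
Base rate for 3678.69 is €7.87/m².
3678.69 has an FTA preferential rate, but origin Pelay is not Talar; base rate stands.
Duty = 3,834 × €7.87 = €30,173.58.
Line 3 (5808.10, Zorland, 1,797 units, €351,043.95):
Base rate for 5808.10 is 1.5% + €3.49/unit.
5808.10 has an FTA preferential rate, but origin Zorland is not Talar; base rate stands.
Additional duty on 5808.10 from Zorland: +46.8%. Applied ad valorem rate: 1.5% + 46.8% = 48.3%.
Duty = €351,043.95 × 48.3% + 1,797 × €3.49 = €175,825.76.
Total = €15,120.25 + €30,173.58 + €175,825.76 = €221,119.59.

€221,119.59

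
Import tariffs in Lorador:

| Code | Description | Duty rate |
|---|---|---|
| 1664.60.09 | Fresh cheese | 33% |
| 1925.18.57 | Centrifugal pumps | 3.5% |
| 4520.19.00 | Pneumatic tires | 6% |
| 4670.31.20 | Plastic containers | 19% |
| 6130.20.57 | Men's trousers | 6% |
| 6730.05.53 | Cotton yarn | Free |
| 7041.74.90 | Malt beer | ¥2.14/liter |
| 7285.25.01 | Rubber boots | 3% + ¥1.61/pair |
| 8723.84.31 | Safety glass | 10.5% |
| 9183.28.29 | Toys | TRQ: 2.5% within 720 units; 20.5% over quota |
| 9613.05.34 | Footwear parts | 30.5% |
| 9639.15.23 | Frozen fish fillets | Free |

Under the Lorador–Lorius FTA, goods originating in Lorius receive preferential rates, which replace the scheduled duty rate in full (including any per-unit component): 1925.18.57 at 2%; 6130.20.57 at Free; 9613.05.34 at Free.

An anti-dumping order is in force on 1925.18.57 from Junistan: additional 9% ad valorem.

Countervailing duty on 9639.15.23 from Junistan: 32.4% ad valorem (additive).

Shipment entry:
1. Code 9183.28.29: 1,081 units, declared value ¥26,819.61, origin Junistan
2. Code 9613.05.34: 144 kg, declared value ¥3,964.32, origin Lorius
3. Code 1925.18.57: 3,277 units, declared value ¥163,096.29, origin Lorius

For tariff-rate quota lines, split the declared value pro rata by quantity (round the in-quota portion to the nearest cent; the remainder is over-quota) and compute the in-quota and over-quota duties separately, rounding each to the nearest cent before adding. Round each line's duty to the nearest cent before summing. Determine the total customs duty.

¥5,544.57

Line 1 (9183.28.29, Junistan, 1,081 units, ¥26,819.61):
Code 9183.28.29 is under a tariff-rate quota (threshold 720 units). In-quota: 720 units at 2.5%; over-quota: 361 units at 20.5%.
Pro-rata value split: in-quota = ¥26,819.61 × 720/1,081 = ¥17,863.20; over-quota = ¥26,819.61 − ¥17,863.20 = ¥8,956.41.
In-quota duty = ¥17,863.20 × 2.5% = ¥446.58. Over-quota duty = ¥8,956.41 × 20.5% = ¥1,836.06.
Line duty = ¥446.58 + ¥1,836.06 = ¥2,282.64.
Line 2 (9613.05.34, Lorius, 144 kg, ¥3,964.32):
Base rate for 9613.05.34 is 30.5%.
Origin Lorius qualifies under the Lorador–Lorius agreement and 9613.05.34 is covered: preferential rate Free applies instead.
Duty = ¥3,964.32 × 0% = ¥0.00.
Line 3 (1925.18.57, Lorius, 3,277 units, ¥163,096.29):
Base rate for 1925.18.57 is 3.5%.
Origin Lorius qualifies under the Lorador–Lorius agreement and 1925.18.57 is covered: preferential rate 2% applies instead.
The additional-duty order on 1925.18.57 targets Junistan, not Lorius; it does not apply.
Duty = ¥163,096.29 × 2% = ¥3,261.93.
Total = ¥2,282.64 + ¥0.00 + ¥3,261.93 = ¥5,544.57.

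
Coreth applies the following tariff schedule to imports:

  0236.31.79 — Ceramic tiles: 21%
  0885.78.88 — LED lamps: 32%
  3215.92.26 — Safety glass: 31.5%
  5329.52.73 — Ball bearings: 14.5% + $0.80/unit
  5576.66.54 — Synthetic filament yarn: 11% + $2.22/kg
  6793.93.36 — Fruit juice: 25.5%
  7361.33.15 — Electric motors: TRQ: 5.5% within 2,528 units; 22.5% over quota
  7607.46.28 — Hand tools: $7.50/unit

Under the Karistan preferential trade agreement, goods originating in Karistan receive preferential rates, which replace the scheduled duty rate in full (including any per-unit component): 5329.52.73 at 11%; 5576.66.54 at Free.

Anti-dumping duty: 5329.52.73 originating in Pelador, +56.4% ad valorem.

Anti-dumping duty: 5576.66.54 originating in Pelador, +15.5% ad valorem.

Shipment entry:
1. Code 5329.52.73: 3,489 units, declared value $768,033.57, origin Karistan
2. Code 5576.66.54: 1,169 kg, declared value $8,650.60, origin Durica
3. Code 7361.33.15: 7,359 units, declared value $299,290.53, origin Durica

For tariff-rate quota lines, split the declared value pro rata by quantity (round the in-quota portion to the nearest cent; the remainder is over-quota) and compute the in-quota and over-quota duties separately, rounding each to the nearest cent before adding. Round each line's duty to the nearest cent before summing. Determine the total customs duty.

$137,892.47

Line 1 (5329.52.73, Karistan, 3,489 units, $768,033.57):
Base rate for 5329.52.73 is 14.5% + $0.80/unit.
Origin Karistan qualifies under the Coreth–Karistan agreement and 5329.52.73 is covered: preferential rate 11% applies instead.
The additional-duty order on 5329.52.73 targets Pelador, not Karistan; it does not apply.
Duty = $768,033.57 × 11% = $84,483.69.
Line 2 (5576.66.54, Durica, 1,169 kg, $8,650.60):
Base rate for 5576.66.54 is 11% + $2.22/kg.
5576.66.54 has an FTA preferential rate, but origin Durica is not Karistan; base rate stands.
The additional-duty order on 5576.66.54 targets Pelador, not Durica; it does not apply.
Duty = $8,650.60 × 11% + 1,169 × $2.22 = $3,546.75.
Line 3 (7361.33.15, Durica, 7,359 units, $299,290.53):
Code 7361.33.15 is under a tariff-rate quota (threshold 2,528 units). In-quota: 2,528 units at 5.5%; over-quota: 4,831 units at 22.5%.
Pro-rata value split: in-quota = $299,290.53 × 2,528/7,359 = $102,813.76; over-quota = $299,290.53 − $102,813.76 = $196,476.77.
In-quota duty = $102,813.76 × 5.5% = $5,654.76. Over-quota duty = $196,476.77 × 22.5% = $44,207.27.
Line duty = $5,654.76 + $44,207.27 = $49,862.03.
Total = $84,483.69 + $3,546.75 + $49,862.03 = $137,892.47.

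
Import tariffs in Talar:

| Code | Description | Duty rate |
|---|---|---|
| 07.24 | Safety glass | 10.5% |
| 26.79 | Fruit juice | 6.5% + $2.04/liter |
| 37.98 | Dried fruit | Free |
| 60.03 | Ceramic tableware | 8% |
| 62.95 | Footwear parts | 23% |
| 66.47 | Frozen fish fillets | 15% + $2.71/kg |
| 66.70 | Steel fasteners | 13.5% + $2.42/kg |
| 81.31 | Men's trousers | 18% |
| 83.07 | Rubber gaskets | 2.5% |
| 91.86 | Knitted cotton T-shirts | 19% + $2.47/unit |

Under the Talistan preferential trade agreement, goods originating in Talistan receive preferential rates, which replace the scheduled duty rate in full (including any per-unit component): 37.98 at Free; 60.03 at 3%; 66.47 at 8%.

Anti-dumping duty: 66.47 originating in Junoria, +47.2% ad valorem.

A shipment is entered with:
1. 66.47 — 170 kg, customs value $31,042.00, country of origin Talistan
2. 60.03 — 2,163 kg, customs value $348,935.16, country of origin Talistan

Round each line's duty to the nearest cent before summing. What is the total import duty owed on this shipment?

$12,951.41

Line 1 (66.47, Talistan, 170 kg, $31,042.00):
Base rate for 66.47 is 15% + $2.71/kg.
Origin Talistan qualifies under the Talar–Talistan agreement and 66.47 is covered: preferential rate 8% applies instead.
The additional-duty order on 66.47 targets Junoria, not Talistan; it does not apply.
Duty = $31,042.00 × 8% = $2,483.36.
Line 2 (60.03, Talistan, 2,163 kg, $348,935.16):
Base rate for 60.03 is 8%.
Origin Talistan qualifies under the Talar–Talistan agreement and 60.03 is covered: preferential rate 3% applies instead.
Duty = $348,935.16 × 3% = $10,468.05.
Total = $2,483.36 + $10,468.05 = $12,951.41.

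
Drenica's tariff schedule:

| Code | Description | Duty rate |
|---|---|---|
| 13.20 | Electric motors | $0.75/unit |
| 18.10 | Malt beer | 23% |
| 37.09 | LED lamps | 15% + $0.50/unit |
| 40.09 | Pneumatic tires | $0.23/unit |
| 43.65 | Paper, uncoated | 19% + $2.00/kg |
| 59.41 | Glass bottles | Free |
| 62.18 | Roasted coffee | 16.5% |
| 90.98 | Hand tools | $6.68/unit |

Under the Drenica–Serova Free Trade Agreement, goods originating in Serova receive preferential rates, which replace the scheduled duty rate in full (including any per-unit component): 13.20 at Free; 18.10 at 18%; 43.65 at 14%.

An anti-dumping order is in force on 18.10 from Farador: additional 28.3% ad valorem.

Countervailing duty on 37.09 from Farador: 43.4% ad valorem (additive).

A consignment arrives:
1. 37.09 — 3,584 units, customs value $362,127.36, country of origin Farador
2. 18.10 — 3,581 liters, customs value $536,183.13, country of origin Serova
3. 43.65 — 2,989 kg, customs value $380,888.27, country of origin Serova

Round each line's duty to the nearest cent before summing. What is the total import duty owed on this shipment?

$363,111.70

Line 1 (37.09, Farador, 3,584 units, $362,127.36):
Base rate for 37.09 is 15% + $0.50/unit.
Additional duty on 37.09 from Farador: +43.4%. Applied ad valorem rate: 15% + 43.4% = 58.4%.
Duty = $362,127.36 × 58.4% + 3,584 × $0.50 = $213,274.38.
Line 2 (18.10, Serova, 3,581 liters, $536,183.13):
Base rate for 18.10 is 23%.
Origin Serova qualifies under the Drenica–Serova agreement and 18.10 is covered: preferential rate 18% applies instead.
The additional-duty order on 18.10 targets Farador, not Serova; it does not apply.
Duty = $536,183.13 × 18% = $96,512.96.
Line 3 (43.65, Serova, 2,989 kg, $380,888.27):
Base rate for 43.65 is 19% + $2.00/kg.
Origin Serova qualifies under the Drenica–Serova agreement and 43.65 is covered: preferential rate 14% applies instead.
Duty = $380,888.27 × 14% = $53,324.36.
Total = $213,274.38 + $96,512.96 + $53,324.36 = $363,111.70.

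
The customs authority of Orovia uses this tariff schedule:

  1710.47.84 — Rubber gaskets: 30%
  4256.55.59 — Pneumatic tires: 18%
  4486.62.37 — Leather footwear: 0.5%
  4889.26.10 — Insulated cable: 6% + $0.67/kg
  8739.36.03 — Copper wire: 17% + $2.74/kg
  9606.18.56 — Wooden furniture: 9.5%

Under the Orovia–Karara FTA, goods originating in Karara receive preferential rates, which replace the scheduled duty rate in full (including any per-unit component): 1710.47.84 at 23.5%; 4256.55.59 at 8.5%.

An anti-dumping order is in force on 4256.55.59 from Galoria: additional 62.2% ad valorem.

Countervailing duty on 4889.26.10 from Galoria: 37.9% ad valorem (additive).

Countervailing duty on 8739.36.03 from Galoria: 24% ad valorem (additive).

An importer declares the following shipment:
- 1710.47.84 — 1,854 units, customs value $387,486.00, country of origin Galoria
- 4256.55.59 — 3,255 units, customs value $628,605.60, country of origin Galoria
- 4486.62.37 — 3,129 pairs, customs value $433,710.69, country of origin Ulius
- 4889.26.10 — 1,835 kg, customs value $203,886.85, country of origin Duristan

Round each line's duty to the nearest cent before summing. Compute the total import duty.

Line 1 (1710.47.84, Galoria, 1,854 units, $387,486.00):
Base rate for 1710.47.84 is 30%.
1710.47.84 has an FTA preferential rate, but origin Galoria is not Karara; base rate stands.
Duty = $387,486.00 × 30% = $116,245.80.
Line 2 (4256.55.59, Galoria, 3,255 units, $628,605.60):
Base rate for 4256.55.59 is 18%.
4256.55.59 has an FTA preferential rate, but origin Galoria is not Karara; base rate stands.
Additional duty on 4256.55.59 from Galoria: +62.2%. Applied ad valorem rate: 18% + 62.2% = 80.2%.
Duty = $628,605.60 × 80.2% = $504,141.69.
Line 3 (4486.62.37, Ulius, 3,129 pairs, $433,710.69):
Base rate for 4486.62.37 is 0.5%.
Duty = $433,710.69 × 0.5% = $2,168.55.
Line 4 (4889.26.10, Duristan, 1,835 kg, $203,886.85):
Base rate for 4889.26.10 is 6% + $0.67/kg.
The additional-duty order on 4889.26.10 targets Galoria, not Duristan; it does not apply.
Duty = $203,886.85 × 6% + 1,835 × $0.67 = $13,462.66.
Total = $116,245.80 + $504,141.69 + $2,168.55 + $13,462.66 = $636,018.70.

$636,018.70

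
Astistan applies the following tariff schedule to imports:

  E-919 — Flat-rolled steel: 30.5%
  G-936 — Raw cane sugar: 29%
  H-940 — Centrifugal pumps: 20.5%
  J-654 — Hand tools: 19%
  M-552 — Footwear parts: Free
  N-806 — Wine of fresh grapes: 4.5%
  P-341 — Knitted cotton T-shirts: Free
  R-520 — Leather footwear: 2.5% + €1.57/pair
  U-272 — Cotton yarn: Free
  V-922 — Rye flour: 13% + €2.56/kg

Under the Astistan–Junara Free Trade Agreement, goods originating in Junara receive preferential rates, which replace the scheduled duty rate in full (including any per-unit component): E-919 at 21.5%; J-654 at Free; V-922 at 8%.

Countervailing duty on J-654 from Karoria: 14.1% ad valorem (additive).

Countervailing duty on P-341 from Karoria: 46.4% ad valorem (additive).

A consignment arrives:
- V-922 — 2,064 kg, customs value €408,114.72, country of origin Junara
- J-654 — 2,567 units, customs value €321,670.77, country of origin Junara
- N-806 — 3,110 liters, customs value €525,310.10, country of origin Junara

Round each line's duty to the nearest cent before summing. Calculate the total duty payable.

Line 1 (V-922, Junara, 2,064 kg, €408,114.72):
Base rate for V-922 is 13% + €2.56/kg.
Origin Junara qualifies under the Astistan–Junara agreement and V-922 is covered: preferential rate 8% applies instead.
Duty = €408,114.72 × 8% = €32,649.18.
Line 2 (J-654, Junara, 2,567 units, €321,670.77):
Base rate for J-654 is 19%.
Origin Junara qualifies under the Astistan–Junara agreement and J-654 is covered: preferential rate Free applies instead.
The additional-duty order on J-654 targets Karoria, not Junara; it does not apply.
Duty = €321,670.77 × 0% = €0.00.
Line 3 (N-806, Junara, 3,110 liters, €525,310.10):
Base rate for N-806 is 4.5%.
Origin Junara is the FTA partner but N-806 is not on the preference list; base rate stands.
Duty = €525,310.10 × 4.5% = €23,638.95.
Total = €32,649.18 + €0.00 + €23,638.95 = €56,288.13.

€56,288.13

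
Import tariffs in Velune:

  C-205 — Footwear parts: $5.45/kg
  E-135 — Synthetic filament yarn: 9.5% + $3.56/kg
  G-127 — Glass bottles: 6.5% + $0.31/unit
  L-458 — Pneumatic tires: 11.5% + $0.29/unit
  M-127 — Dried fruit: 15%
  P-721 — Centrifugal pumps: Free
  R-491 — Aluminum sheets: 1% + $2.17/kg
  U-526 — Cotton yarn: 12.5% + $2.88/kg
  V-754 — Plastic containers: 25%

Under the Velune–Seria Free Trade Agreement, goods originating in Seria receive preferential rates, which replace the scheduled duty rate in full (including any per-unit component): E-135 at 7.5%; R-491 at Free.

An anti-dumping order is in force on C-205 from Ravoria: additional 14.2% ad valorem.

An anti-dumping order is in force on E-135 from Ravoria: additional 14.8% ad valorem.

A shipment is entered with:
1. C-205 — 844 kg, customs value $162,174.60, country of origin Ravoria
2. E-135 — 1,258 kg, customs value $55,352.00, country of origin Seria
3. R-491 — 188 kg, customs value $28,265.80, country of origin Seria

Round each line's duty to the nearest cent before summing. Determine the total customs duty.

Line 1 (C-205, Ravoria, 844 kg, $162,174.60):
Base rate for C-205 is $5.45/kg.
Additional duty on C-205 from Ravoria: +14.2% ad valorem. Applied ad valorem rate = 14.2%.
Duty = $162,174.60 × 14.2% + 844 × $5.45 = $27,628.59.
Line 2 (E-135, Seria, 1,258 kg, $55,352.00):
Base rate for E-135 is 9.5% + $3.56/kg.
Origin Seria qualifies under the Velune–Seria agreement and E-135 is covered: preferential rate 7.5% applies instead.
The additional-duty order on E-135 targets Ravoria, not Seria; it does not apply.
Duty = $55,352.00 × 7.5% = $4,151.40.
Line 3 (R-491, Seria, 188 kg, $28,265.80):
Base rate for R-491 is 1% + $2.17/kg.
Origin Seria qualifies under the Velune–Seria agreement and R-491 is covered: preferential rate Free applies instead.
Duty = $28,265.80 × 0% = $0.00.
Total = $27,628.59 + $4,151.40 + $0.00 = $31,779.99.

$31,779.99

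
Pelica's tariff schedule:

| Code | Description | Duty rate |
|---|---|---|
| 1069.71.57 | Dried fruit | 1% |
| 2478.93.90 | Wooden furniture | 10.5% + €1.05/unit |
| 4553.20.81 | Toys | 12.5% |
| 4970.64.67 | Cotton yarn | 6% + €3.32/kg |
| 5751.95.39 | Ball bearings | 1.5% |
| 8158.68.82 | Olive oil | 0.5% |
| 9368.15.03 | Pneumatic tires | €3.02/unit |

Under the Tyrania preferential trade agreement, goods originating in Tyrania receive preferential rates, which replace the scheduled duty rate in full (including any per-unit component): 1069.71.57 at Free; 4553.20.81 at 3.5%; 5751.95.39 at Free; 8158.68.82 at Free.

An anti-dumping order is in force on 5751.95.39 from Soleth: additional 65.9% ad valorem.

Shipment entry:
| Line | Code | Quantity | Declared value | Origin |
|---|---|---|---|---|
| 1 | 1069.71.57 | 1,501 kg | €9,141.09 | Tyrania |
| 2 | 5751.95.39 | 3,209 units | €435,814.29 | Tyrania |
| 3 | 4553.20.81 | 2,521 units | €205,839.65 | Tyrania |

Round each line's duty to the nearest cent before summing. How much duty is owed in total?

€7,204.39

Line 1 (1069.71.57, Tyrania, 1,501 kg, €9,141.09):
Base rate for 1069.71.57 is 1%.
Origin Tyrania qualifies under the Pelica–Tyrania agreement and 1069.71.57 is covered: preferential rate Free applies instead.
Duty = €9,141.09 × 0% = €0.00.
Line 2 (5751.95.39, Tyrania, 3,209 units, €435,814.29):
Base rate for 5751.95.39 is 1.5%.
Origin Tyrania qualifies under the Pelica–Tyrania agreement and 5751.95.39 is covered: preferential rate Free applies instead.
The additional-duty order on 5751.95.39 targets Soleth, not Tyrania; it does not apply.
Duty = €435,814.29 × 0% = €0.00.
Line 3 (4553.20.81, Tyrania, 2,521 units, €205,839.65):
Base rate for 4553.20.81 is 12.5%.
Origin Tyrania qualifies under the Pelica–Tyrania agreement and 4553.20.81 is covered: preferential rate 3.5% applies instead.
Duty = €205,839.65 × 3.5% = €7,204.39.
Total = €0.00 + €0.00 + €7,204.39 = €7,204.39.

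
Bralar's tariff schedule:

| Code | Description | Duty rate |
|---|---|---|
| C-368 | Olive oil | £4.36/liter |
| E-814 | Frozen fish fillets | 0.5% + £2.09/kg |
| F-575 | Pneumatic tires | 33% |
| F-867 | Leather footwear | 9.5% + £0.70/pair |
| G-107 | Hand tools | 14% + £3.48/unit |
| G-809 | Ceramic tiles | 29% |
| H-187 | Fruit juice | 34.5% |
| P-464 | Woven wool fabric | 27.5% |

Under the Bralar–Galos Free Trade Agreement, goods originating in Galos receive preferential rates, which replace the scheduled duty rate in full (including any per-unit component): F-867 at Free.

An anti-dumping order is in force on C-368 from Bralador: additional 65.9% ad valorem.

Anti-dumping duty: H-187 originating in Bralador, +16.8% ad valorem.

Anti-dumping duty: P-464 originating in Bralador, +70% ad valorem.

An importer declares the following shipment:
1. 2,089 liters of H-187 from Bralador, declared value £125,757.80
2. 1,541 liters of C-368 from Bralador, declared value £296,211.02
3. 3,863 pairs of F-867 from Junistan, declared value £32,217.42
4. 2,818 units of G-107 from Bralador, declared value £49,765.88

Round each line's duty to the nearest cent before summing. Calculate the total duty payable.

£288,974.18

Line 1 (H-187, Bralador, 2,089 liters, £125,757.80):
Base rate for H-187 is 34.5%.
Additional duty on H-187 from Bralador: +16.8%. Applied ad valorem rate: 34.5% + 16.8% = 51.3%.
Duty = £125,757.80 × 51.3% = £64,513.75.
Line 2 (C-368, Bralador, 1,541 liters, £296,211.02):
Base rate for C-368 is £4.36/liter.
Additional duty on C-368 from Bralador: +65.9% ad valorem. Applied ad valorem rate = 65.9%.
Duty = £296,211.02 × 65.9% + 1,541 × £4.36 = £201,921.82.
Line 3 (F-867, Junistan, 3,863 pairs, £32,217.42):
Base rate for F-867 is 9.5% + £0.70/pair.
F-867 has an FTA preferential rate, but origin Junistan is not Galos; base rate stands.
Duty = £32,217.42 × 9.5% + 3,863 × £0.70 = £5,764.75.
Line 4 (G-107, Bralador, 2,818 units, £49,765.88):
Base rate for G-107 is 14% + £3.48/unit.
Duty = £49,765.88 × 14% + 2,818 × £3.48 = £16,773.86.
Total = £64,513.75 + £201,921.82 + £5,764.75 + £16,773.86 = £288,974.18.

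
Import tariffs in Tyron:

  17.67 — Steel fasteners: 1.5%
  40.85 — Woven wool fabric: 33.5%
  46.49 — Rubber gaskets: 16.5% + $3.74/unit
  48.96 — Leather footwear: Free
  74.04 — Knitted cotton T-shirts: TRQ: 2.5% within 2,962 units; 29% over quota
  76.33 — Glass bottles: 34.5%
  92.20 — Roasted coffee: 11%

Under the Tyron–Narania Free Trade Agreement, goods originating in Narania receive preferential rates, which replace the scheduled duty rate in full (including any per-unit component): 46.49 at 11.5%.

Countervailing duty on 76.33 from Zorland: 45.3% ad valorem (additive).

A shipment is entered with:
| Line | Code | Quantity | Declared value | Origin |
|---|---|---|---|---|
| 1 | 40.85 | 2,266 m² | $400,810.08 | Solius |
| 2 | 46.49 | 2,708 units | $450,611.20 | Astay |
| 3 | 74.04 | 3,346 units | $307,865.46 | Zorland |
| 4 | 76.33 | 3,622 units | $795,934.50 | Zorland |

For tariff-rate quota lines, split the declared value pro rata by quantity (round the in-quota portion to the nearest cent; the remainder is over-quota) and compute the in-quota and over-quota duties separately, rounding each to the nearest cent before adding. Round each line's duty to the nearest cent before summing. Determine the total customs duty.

$870,965.45

Line 1 (40.85, Solius, 2,266 m², $400,810.08):
Base rate for 40.85 is 33.5%.
Duty = $400,810.08 × 33.5% = $134,271.38.
Line 2 (46.49, Astay, 2,708 units, $450,611.20):
Base rate for 46.49 is 16.5% + $3.74/unit.
46.49 has an FTA preferential rate, but origin Astay is not Narania; base rate stands.
Duty = $450,611.20 × 16.5% + 2,708 × $3.74 = $84,478.77.
Line 3 (74.04, Zorland, 3,346 units, $307,865.46):
Code 74.04 is under a tariff-rate quota (threshold 2,962 units). In-quota: 2,962 units at 2.5%; over-quota: 384 units at 29%.
Pro-rata value split: in-quota = $307,865.46 × 2,962/3,346 = $272,533.62; over-quota = $307,865.46 − $272,533.62 = $35,331.84.
In-quota duty = $272,533.62 × 2.5% = $6,813.34. Over-quota duty = $35,331.84 × 29% = $10,246.23.
Line duty = $6,813.34 + $10,246.23 = $17,059.57.
Line 4 (76.33, Zorland, 3,622 units, $795,934.50):
Base rate for 76.33 is 34.5%.
Additional duty on 76.33 from Zorland: +45.3%. Applied ad valorem rate: 34.5% + 45.3% = 79.8%.
Duty = $795,934.50 × 79.8% = $635,155.73.
Total = $134,271.38 + $84,478.77 + $17,059.57 + $635,155.73 = $870,965.45.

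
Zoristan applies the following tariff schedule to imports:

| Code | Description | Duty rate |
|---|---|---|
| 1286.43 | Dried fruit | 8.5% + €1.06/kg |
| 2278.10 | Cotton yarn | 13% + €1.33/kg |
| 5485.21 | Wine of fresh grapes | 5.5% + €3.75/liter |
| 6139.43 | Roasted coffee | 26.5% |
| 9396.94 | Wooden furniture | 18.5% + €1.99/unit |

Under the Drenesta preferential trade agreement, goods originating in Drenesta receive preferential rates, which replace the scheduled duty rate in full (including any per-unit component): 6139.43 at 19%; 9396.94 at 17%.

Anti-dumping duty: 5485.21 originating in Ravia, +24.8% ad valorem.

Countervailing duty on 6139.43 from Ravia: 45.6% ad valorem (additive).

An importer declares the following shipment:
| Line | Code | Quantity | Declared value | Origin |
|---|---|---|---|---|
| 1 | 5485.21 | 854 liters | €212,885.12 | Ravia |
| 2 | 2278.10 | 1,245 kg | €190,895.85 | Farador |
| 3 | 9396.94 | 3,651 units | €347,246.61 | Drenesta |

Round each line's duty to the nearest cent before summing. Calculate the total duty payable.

€153,210.92

Line 1 (5485.21, Ravia, 854 liters, €212,885.12):
Base rate for 5485.21 is 5.5% + €3.75/liter.
Additional duty on 5485.21 from Ravia: +24.8%. Applied ad valorem rate: 5.5% + 24.8% = 30.3%.
Duty = €212,885.12 × 30.3% + 854 × €3.75 = €67,706.69.
Line 2 (2278.10, Farador, 1,245 kg, €190,895.85):
Base rate for 2278.10 is 13% + €1.33/kg.
Duty = €190,895.85 × 13% + 1,245 × €1.33 = €26,472.31.
Line 3 (9396.94, Drenesta, 3,651 units, €347,246.61):
Base rate for 9396.94 is 18.5% + €1.99/unit.
Origin Drenesta qualifies under the Zoristan–Drenesta agreement and 9396.94 is covered: preferential rate 17% applies instead.
Duty = €347,246.61 × 17% = €59,031.92.
Total = €67,706.69 + €26,472.31 + €59,031.92 = €153,210.92.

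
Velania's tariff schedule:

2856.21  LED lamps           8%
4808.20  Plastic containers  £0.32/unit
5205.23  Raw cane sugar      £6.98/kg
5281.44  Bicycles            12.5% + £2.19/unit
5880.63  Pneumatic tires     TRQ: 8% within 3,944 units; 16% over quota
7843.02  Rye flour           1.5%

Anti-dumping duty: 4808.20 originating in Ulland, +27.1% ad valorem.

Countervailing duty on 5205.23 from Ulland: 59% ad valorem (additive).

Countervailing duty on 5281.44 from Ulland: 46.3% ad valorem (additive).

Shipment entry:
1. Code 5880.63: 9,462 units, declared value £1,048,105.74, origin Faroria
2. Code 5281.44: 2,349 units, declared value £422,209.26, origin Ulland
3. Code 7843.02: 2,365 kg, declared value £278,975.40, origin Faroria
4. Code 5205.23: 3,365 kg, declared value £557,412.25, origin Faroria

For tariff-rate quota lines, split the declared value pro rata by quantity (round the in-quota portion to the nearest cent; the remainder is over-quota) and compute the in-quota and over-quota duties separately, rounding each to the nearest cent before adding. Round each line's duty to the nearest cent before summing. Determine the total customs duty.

£413,822.45

Line 1 (5880.63, Faroria, 9,462 units, £1,048,105.74):
Code 5880.63 is under a tariff-rate quota (threshold 3,944 units). In-quota: 3,944 units at 8%; over-quota: 5,518 units at 16%.
Pro-rata value split: in-quota = £1,048,105.74 × 3,944/9,462 = £436,876.88; over-quota = £1,048,105.74 − £436,876.88 = £611,228.86.
In-quota duty = £436,876.88 × 8% = £34,950.15. Over-quota duty = £611,228.86 × 16% = £97,796.62.
Line duty = £34,950.15 + £97,796.62 = £132,746.77.
Line 2 (5281.44, Ulland, 2,349 units, £422,209.26):
Base rate for 5281.44 is 12.5% + £2.19/unit.
Additional duty on 5281.44 from Ulland: +46.3%. Applied ad valorem rate: 12.5% + 46.3% = 58.8%.
Duty = £422,209.26 × 58.8% + 2,349 × £2.19 = £253,403.35.
Line 3 (7843.02, Faroria, 2,365 kg, £278,975.40):
Base rate for 7843.02 is 1.5%.
Duty = £278,975.40 × 1.5% = £4,184.63.
Line 4 (5205.23, Faroria, 3,365 kg, £557,412.25):
Base rate for 5205.23 is £6.98/kg.
The additional-duty order on 5205.23 targets Ulland, not Faroria; it does not apply.
Duty = 3,365 × £6.98 = £23,487.70.
Total = £132,746.77 + £253,403.35 + £4,184.63 + £23,487.70 = £413,822.45.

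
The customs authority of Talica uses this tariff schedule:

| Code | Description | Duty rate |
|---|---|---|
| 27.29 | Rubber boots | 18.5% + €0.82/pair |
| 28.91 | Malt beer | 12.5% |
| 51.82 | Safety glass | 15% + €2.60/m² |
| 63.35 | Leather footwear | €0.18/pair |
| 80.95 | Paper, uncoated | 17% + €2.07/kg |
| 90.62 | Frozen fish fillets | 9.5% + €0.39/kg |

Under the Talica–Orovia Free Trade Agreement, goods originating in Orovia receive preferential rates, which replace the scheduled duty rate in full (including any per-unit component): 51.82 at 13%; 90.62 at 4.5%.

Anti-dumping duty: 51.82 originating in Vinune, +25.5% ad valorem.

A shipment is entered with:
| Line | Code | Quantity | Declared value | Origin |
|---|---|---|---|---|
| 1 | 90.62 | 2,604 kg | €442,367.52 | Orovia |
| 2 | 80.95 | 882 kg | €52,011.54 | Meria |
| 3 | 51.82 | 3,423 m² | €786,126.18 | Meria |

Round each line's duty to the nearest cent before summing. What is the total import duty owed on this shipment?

€157,392.97

Line 1 (90.62, Orovia, 2,604 kg, €442,367.52):
Base rate for 90.62 is 9.5% + €0.39/kg.
Origin Orovia qualifies under the Talica–Orovia agreement and 90.62 is covered: preferential rate 4.5% applies instead.
Duty = €442,367.52 × 4.5% = €19,906.54.
Line 2 (80.95, Meria, 882 kg, €52,011.54):
Base rate for 80.95 is 17% + €2.07/kg.
Duty = €52,011.54 × 17% + 882 × €2.07 = €10,667.70.
Line 3 (51.82, Meria, 3,423 m², €786,126.18):
Base rate for 51.82 is 15% + €2.60/m².
51.82 has an FTA preferential rate, but origin Meria is not Orovia; base rate stands.
The additional-duty order on 51.82 targets Vinune, not Meria; it does not apply.
Duty = €786,126.18 × 15% + 3,423 × €2.60 = €126,818.73.
Total = €19,906.54 + €10,667.70 + €126,818.73 = €157,392.97.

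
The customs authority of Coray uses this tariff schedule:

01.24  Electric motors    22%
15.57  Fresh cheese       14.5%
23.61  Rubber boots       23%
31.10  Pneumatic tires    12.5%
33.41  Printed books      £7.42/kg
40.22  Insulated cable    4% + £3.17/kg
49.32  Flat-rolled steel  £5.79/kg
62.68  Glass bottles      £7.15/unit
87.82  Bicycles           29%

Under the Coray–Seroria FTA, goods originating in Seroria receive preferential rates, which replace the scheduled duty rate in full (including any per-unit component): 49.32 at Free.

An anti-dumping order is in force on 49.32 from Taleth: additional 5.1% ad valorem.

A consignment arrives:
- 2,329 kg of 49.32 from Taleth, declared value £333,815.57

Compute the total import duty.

Line 1 (49.32, Taleth, 2,329 kg, £333,815.57):
Base rate for 49.32 is £5.79/kg.
49.32 has an FTA preferential rate, but origin Taleth is not Seroria; base rate stands.
Additional duty on 49.32 from Taleth: +5.1% ad valorem. Applied ad valorem rate = 5.1%.
Duty = £333,815.57 × 5.1% + 2,329 × £5.79 = £30,509.50.

£30,509.50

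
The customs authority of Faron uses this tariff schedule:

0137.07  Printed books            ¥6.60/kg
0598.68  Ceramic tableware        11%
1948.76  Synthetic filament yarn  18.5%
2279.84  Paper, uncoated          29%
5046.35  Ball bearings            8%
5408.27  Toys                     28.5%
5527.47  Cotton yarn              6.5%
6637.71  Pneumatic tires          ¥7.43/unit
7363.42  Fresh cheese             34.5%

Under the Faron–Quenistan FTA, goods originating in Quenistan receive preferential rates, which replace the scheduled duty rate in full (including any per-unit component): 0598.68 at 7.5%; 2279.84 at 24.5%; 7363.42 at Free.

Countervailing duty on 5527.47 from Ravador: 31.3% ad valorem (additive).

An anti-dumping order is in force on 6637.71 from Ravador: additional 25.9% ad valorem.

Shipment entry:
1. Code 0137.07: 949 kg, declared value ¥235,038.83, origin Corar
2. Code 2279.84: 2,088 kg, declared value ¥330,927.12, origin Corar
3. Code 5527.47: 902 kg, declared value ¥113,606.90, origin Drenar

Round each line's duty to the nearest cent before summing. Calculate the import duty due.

¥109,616.71

Line 1 (0137.07, Corar, 949 kg, ¥235,038.83):
Base rate for 0137.07 is ¥6.60/kg.
Duty = 949 × ¥6.60 = ¥6,263.40.
Line 2 (2279.84, Corar, 2,088 kg, ¥330,927.12):
Base rate for 2279.84 is 29%.
2279.84 has an FTA preferential rate, but origin Corar is not Quenistan; base rate stands.
Duty = ¥330,927.12 × 29% = ¥95,968.86.
Line 3 (5527.47, Drenar, 902 kg, ¥113,606.90):
Base rate for 5527.47 is 6.5%.
The additional-duty order on 5527.47 targets Ravador, not Drenar; it does not apply.
Duty = ¥113,606.90 × 6.5% = ¥7,384.45.
Total = ¥6,263.40 + ¥95,968.86 + ¥7,384.45 = ¥109,616.71.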